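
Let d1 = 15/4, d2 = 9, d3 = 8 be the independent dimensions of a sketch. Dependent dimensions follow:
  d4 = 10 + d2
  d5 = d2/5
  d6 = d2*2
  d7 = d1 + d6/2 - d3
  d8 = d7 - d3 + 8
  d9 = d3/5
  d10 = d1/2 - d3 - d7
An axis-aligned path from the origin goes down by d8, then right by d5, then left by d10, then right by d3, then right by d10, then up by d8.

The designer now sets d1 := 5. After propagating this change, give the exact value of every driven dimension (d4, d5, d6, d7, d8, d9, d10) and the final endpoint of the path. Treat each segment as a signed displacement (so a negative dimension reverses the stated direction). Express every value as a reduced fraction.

Apply edit: d1 := 5
  d4 = 10 + d2 = 19
  d5 = d2/5 = 9/5
  d6 = d2*2 = 18
  d7 = d1 + d6/2 - d3 = 6
  d8 = d7 - d3 + 8 = 6
  d9 = d3/5 = 8/5
  d10 = d1/2 - d3 - d7 = -23/2
Walk from origin (0, 0):
  seg 1: down by d8 = 6 → (0, -6)
  seg 2: right by d5 = 9/5 → (9/5, -6)
  seg 3: left by d10 = -23/2 → (133/10, -6)
  seg 4: right by d3 = 8 → (213/10, -6)
  seg 5: right by d10 = -23/2 → (49/5, -6)
  seg 6: up by d8 = 6 → (49/5, 0)

d4 = 19
d5 = 9/5
d6 = 18
d7 = 6
d8 = 6
d9 = 8/5
d10 = -23/2
endpoint = (49/5, 0)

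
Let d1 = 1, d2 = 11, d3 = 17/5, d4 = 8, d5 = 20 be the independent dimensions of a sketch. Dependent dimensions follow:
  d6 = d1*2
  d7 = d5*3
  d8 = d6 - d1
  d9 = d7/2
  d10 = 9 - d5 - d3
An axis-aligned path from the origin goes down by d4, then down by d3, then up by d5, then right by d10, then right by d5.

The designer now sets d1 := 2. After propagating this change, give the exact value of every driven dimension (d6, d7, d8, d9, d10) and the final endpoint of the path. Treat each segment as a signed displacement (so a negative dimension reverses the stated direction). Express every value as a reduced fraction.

Apply edit: d1 := 2
  d6 = d1*2 = 4
  d7 = d5*3 = 60
  d8 = d6 - d1 = 2
  d9 = d7/2 = 30
  d10 = 9 - d5 - d3 = -72/5
Walk from origin (0, 0):
  seg 1: down by d4 = 8 → (0, -8)
  seg 2: down by d3 = 17/5 → (0, -57/5)
  seg 3: up by d5 = 20 → (0, 43/5)
  seg 4: right by d10 = -72/5 → (-72/5, 43/5)
  seg 5: right by d5 = 20 → (28/5, 43/5)

d6 = 4
d7 = 60
d8 = 2
d9 = 30
d10 = -72/5
endpoint = (28/5, 43/5)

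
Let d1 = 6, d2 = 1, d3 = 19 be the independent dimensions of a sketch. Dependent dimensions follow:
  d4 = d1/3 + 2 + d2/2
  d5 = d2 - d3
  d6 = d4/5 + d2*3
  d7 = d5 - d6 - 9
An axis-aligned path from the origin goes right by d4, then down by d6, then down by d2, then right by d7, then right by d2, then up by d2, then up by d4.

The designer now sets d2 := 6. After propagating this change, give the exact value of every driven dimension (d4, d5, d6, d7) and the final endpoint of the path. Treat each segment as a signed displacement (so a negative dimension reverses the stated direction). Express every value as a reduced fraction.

Apply edit: d2 := 6
  d4 = d1/3 + 2 + d2/2 = 7
  d5 = d2 - d3 = -13
  d6 = d4/5 + d2*3 = 97/5
  d7 = d5 - d6 - 9 = -207/5
Walk from origin (0, 0):
  seg 1: right by d4 = 7 → (7, 0)
  seg 2: down by d6 = 97/5 → (7, -97/5)
  seg 3: down by d2 = 6 → (7, -127/5)
  seg 4: right by d7 = -207/5 → (-172/5, -127/5)
  seg 5: right by d2 = 6 → (-142/5, -127/5)
  seg 6: up by d2 = 6 → (-142/5, -97/5)
  seg 7: up by d4 = 7 → (-142/5, -62/5)

d4 = 7
d5 = -13
d6 = 97/5
d7 = -207/5
endpoint = (-142/5, -62/5)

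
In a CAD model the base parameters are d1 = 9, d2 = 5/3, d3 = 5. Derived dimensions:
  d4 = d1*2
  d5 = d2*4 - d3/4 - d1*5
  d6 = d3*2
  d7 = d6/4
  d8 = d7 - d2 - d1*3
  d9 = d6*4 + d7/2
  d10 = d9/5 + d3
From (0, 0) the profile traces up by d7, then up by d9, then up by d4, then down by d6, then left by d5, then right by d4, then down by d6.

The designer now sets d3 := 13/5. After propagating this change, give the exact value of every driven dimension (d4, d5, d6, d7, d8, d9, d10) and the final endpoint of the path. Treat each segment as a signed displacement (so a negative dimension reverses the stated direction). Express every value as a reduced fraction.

Apply edit: d3 := 13/5
  d4 = d1*2 = 18
  d5 = d2*4 - d3/4 - d1*5 = -2339/60
  d6 = d3*2 = 26/5
  d7 = d6/4 = 13/10
  d8 = d7 - d2 - d1*3 = -821/30
  d9 = d6*4 + d7/2 = 429/20
  d10 = d9/5 + d3 = 689/100
Walk from origin (0, 0):
  seg 1: up by d7 = 13/10 → (0, 13/10)
  seg 2: up by d9 = 429/20 → (0, 91/4)
  seg 3: up by d4 = 18 → (0, 163/4)
  seg 4: down by d6 = 26/5 → (0, 711/20)
  seg 5: left by d5 = -2339/60 → (2339/60, 711/20)
  seg 6: right by d4 = 18 → (3419/60, 711/20)
  seg 7: down by d6 = 26/5 → (3419/60, 607/20)

d4 = 18
d5 = -2339/60
d6 = 26/5
d7 = 13/10
d8 = -821/30
d9 = 429/20
d10 = 689/100
endpoint = (3419/60, 607/20)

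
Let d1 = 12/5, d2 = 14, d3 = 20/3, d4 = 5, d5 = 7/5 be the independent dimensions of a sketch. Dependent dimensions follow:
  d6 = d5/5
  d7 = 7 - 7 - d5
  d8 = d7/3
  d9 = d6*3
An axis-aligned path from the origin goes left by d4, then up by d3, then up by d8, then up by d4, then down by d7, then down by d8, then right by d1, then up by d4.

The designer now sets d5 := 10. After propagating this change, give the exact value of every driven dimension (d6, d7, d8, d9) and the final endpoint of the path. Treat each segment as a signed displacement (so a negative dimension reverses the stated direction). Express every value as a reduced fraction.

Apply edit: d5 := 10
  d6 = d5/5 = 2
  d7 = 7 - 7 - d5 = -10
  d8 = d7/3 = -10/3
  d9 = d6*3 = 6
Walk from origin (0, 0):
  seg 1: left by d4 = 5 → (-5, 0)
  seg 2: up by d3 = 20/3 → (-5, 20/3)
  seg 3: up by d8 = -10/3 → (-5, 10/3)
  seg 4: up by d4 = 5 → (-5, 25/3)
  seg 5: down by d7 = -10 → (-5, 55/3)
  seg 6: down by d8 = -10/3 → (-5, 65/3)
  seg 7: right by d1 = 12/5 → (-13/5, 65/3)
  seg 8: up by d4 = 5 → (-13/5, 80/3)

d6 = 2
d7 = -10
d8 = -10/3
d9 = 6
endpoint = (-13/5, 80/3)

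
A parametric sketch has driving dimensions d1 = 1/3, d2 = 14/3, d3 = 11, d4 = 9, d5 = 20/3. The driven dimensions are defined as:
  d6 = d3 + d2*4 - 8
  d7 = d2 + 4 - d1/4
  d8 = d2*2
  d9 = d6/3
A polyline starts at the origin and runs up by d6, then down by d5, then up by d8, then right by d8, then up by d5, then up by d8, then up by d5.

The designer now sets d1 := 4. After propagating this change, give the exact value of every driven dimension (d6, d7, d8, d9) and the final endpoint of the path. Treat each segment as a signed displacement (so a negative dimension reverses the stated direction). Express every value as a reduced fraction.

Apply edit: d1 := 4
  d6 = d3 + d2*4 - 8 = 65/3
  d7 = d2 + 4 - d1/4 = 23/3
  d8 = d2*2 = 28/3
  d9 = d6/3 = 65/9
Walk from origin (0, 0):
  seg 1: up by d6 = 65/3 → (0, 65/3)
  seg 2: down by d5 = 20/3 → (0, 15)
  seg 3: up by d8 = 28/3 → (0, 73/3)
  seg 4: right by d8 = 28/3 → (28/3, 73/3)
  seg 5: up by d5 = 20/3 → (28/3, 31)
  seg 6: up by d8 = 28/3 → (28/3, 121/3)
  seg 7: up by d5 = 20/3 → (28/3, 47)

d6 = 65/3
d7 = 23/3
d8 = 28/3
d9 = 65/9
endpoint = (28/3, 47)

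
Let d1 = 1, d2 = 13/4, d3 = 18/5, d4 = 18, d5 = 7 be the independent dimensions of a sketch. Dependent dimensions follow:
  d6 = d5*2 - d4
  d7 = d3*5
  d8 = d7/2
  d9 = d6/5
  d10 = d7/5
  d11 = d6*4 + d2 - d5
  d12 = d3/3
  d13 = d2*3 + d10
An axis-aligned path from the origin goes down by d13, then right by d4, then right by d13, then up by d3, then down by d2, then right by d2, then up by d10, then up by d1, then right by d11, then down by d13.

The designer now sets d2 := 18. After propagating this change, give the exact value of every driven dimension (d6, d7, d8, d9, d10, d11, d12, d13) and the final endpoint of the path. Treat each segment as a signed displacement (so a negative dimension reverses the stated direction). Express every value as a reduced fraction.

d6 = -4
d7 = 18
d8 = 9
d9 = -4/5
d10 = 18/5
d11 = -5
d12 = 6/5
d13 = 288/5
endpoint = (443/5, -125)

Apply edit: d2 := 18
  d6 = d5*2 - d4 = -4
  d7 = d3*5 = 18
  d8 = d7/2 = 9
  d9 = d6/5 = -4/5
  d10 = d7/5 = 18/5
  d11 = d6*4 + d2 - d5 = -5
  d12 = d3/3 = 6/5
  d13 = d2*3 + d10 = 288/5
Walk from origin (0, 0):
  seg 1: down by d13 = 288/5 → (0, -288/5)
  seg 2: right by d4 = 18 → (18, -288/5)
  seg 3: right by d13 = 288/5 → (378/5, -288/5)
  seg 4: up by d3 = 18/5 → (378/5, -54)
  seg 5: down by d2 = 18 → (378/5, -72)
  seg 6: right by d2 = 18 → (468/5, -72)
  seg 7: up by d10 = 18/5 → (468/5, -342/5)
  seg 8: up by d1 = 1 → (468/5, -337/5)
  seg 9: right by d11 = -5 → (443/5, -337/5)
  seg 10: down by d13 = 288/5 → (443/5, -125)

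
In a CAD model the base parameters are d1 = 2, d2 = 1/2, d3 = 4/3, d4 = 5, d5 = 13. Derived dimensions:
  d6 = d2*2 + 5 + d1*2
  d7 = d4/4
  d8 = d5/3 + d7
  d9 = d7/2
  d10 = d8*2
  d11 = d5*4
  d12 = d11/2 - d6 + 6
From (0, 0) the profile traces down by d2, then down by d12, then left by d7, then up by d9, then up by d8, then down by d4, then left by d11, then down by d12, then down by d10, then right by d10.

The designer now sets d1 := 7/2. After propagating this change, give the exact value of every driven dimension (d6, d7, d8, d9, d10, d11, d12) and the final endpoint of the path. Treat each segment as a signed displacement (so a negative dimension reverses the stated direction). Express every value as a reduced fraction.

d6 = 13
d7 = 5/4
d8 = 67/12
d9 = 5/8
d10 = 67/6
d11 = 52
d12 = 19
endpoint = (-505/12, -1163/24)

Apply edit: d1 := 7/2
  d6 = d2*2 + 5 + d1*2 = 13
  d7 = d4/4 = 5/4
  d8 = d5/3 + d7 = 67/12
  d9 = d7/2 = 5/8
  d10 = d8*2 = 67/6
  d11 = d5*4 = 52
  d12 = d11/2 - d6 + 6 = 19
Walk from origin (0, 0):
  seg 1: down by d2 = 1/2 → (0, -1/2)
  seg 2: down by d12 = 19 → (0, -39/2)
  seg 3: left by d7 = 5/4 → (-5/4, -39/2)
  seg 4: up by d9 = 5/8 → (-5/4, -151/8)
  seg 5: up by d8 = 67/12 → (-5/4, -319/24)
  seg 6: down by d4 = 5 → (-5/4, -439/24)
  seg 7: left by d11 = 52 → (-213/4, -439/24)
  seg 8: down by d12 = 19 → (-213/4, -895/24)
  seg 9: down by d10 = 67/6 → (-213/4, -1163/24)
  seg 10: right by d10 = 67/6 → (-505/12, -1163/24)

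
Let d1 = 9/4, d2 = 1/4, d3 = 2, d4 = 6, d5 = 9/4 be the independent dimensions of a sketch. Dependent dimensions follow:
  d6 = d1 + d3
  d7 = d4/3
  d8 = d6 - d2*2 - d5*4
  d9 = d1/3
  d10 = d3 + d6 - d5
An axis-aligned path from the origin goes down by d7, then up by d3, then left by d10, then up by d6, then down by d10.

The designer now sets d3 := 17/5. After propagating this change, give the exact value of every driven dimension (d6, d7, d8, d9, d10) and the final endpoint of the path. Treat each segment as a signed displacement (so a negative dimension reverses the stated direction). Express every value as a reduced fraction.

d6 = 113/20
d7 = 2
d8 = -77/20
d9 = 3/4
d10 = 34/5
endpoint = (-34/5, 1/4)

Apply edit: d3 := 17/5
  d6 = d1 + d3 = 113/20
  d7 = d4/3 = 2
  d8 = d6 - d2*2 - d5*4 = -77/20
  d9 = d1/3 = 3/4
  d10 = d3 + d6 - d5 = 34/5
Walk from origin (0, 0):
  seg 1: down by d7 = 2 → (0, -2)
  seg 2: up by d3 = 17/5 → (0, 7/5)
  seg 3: left by d10 = 34/5 → (-34/5, 7/5)
  seg 4: up by d6 = 113/20 → (-34/5, 141/20)
  seg 5: down by d10 = 34/5 → (-34/5, 1/4)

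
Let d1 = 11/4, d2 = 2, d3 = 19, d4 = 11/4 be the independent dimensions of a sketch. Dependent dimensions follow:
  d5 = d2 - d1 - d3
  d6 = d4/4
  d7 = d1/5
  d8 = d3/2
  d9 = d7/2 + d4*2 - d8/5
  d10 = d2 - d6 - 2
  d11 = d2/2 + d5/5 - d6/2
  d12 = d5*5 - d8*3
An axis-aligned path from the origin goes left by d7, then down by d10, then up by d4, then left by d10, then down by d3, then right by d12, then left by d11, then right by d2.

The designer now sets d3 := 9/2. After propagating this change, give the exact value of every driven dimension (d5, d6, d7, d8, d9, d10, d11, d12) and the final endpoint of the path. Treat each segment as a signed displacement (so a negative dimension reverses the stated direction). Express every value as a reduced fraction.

d5 = -21/4
d6 = 11/16
d7 = 11/20
d8 = 9/4
d9 = 213/40
d10 = -11/16
d11 = -63/160
d12 = -33
endpoint = (-975/32, -17/16)

Apply edit: d3 := 9/2
  d5 = d2 - d1 - d3 = -21/4
  d6 = d4/4 = 11/16
  d7 = d1/5 = 11/20
  d8 = d3/2 = 9/4
  d9 = d7/2 + d4*2 - d8/5 = 213/40
  d10 = d2 - d6 - 2 = -11/16
  d11 = d2/2 + d5/5 - d6/2 = -63/160
  d12 = d5*5 - d8*3 = -33
Walk from origin (0, 0):
  seg 1: left by d7 = 11/20 → (-11/20, 0)
  seg 2: down by d10 = -11/16 → (-11/20, 11/16)
  seg 3: up by d4 = 11/4 → (-11/20, 55/16)
  seg 4: left by d10 = -11/16 → (11/80, 55/16)
  seg 5: down by d3 = 9/2 → (11/80, -17/16)
  seg 6: right by d12 = -33 → (-2629/80, -17/16)
  seg 7: left by d11 = -63/160 → (-1039/32, -17/16)
  seg 8: right by d2 = 2 → (-975/32, -17/16)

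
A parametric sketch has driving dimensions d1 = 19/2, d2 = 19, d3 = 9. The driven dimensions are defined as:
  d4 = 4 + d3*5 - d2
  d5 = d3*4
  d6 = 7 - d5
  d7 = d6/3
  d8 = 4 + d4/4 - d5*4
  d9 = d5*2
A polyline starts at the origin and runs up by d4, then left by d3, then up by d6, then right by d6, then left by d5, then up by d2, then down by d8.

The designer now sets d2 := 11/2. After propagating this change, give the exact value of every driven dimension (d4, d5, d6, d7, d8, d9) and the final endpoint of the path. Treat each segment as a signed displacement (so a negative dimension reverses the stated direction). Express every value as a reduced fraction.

d4 = 87/2
d5 = 36
d6 = -29
d7 = -29/3
d8 = -1033/8
d9 = 72
endpoint = (-74, 1193/8)

Apply edit: d2 := 11/2
  d4 = 4 + d3*5 - d2 = 87/2
  d5 = d3*4 = 36
  d6 = 7 - d5 = -29
  d7 = d6/3 = -29/3
  d8 = 4 + d4/4 - d5*4 = -1033/8
  d9 = d5*2 = 72
Walk from origin (0, 0):
  seg 1: up by d4 = 87/2 → (0, 87/2)
  seg 2: left by d3 = 9 → (-9, 87/2)
  seg 3: up by d6 = -29 → (-9, 29/2)
  seg 4: right by d6 = -29 → (-38, 29/2)
  seg 5: left by d5 = 36 → (-74, 29/2)
  seg 6: up by d2 = 11/2 → (-74, 20)
  seg 7: down by d8 = -1033/8 → (-74, 1193/8)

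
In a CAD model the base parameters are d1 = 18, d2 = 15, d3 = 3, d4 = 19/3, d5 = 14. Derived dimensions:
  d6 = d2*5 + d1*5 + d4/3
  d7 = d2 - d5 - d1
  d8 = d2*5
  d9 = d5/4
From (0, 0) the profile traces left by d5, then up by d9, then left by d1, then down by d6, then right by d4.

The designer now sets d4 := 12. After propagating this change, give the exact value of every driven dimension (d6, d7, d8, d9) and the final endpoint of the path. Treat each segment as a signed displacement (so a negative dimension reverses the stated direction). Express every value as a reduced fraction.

d6 = 169
d7 = -17
d8 = 75
d9 = 7/2
endpoint = (-20, -331/2)

Apply edit: d4 := 12
  d6 = d2*5 + d1*5 + d4/3 = 169
  d7 = d2 - d5 - d1 = -17
  d8 = d2*5 = 75
  d9 = d5/4 = 7/2
Walk from origin (0, 0):
  seg 1: left by d5 = 14 → (-14, 0)
  seg 2: up by d9 = 7/2 → (-14, 7/2)
  seg 3: left by d1 = 18 → (-32, 7/2)
  seg 4: down by d6 = 169 → (-32, -331/2)
  seg 5: right by d4 = 12 → (-20, -331/2)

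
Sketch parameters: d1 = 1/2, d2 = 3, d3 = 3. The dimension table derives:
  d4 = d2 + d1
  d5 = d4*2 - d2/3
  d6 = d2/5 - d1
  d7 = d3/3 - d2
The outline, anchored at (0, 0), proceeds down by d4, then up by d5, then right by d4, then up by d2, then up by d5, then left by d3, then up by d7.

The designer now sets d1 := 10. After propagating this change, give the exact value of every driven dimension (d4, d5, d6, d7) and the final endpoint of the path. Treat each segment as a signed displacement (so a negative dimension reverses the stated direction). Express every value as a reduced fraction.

d4 = 13
d5 = 25
d6 = -47/5
d7 = -2
endpoint = (10, 38)

Apply edit: d1 := 10
  d4 = d2 + d1 = 13
  d5 = d4*2 - d2/3 = 25
  d6 = d2/5 - d1 = -47/5
  d7 = d3/3 - d2 = -2
Walk from origin (0, 0):
  seg 1: down by d4 = 13 → (0, -13)
  seg 2: up by d5 = 25 → (0, 12)
  seg 3: right by d4 = 13 → (13, 12)
  seg 4: up by d2 = 3 → (13, 15)
  seg 5: up by d5 = 25 → (13, 40)
  seg 6: left by d3 = 3 → (10, 40)
  seg 7: up by d7 = -2 → (10, 38)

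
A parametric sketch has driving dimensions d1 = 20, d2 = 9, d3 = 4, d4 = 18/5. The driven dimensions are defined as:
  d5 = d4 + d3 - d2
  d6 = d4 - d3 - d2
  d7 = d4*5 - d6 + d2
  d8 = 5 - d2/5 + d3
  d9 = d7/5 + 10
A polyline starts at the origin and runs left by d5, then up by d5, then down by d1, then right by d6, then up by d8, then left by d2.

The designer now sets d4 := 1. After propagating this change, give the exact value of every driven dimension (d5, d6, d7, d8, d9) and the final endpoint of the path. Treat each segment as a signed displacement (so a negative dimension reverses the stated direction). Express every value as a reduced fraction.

d5 = -4
d6 = -12
d7 = 26
d8 = 36/5
d9 = 76/5
endpoint = (-17, -84/5)

Apply edit: d4 := 1
  d5 = d4 + d3 - d2 = -4
  d6 = d4 - d3 - d2 = -12
  d7 = d4*5 - d6 + d2 = 26
  d8 = 5 - d2/5 + d3 = 36/5
  d9 = d7/5 + 10 = 76/5
Walk from origin (0, 0):
  seg 1: left by d5 = -4 → (4, 0)
  seg 2: up by d5 = -4 → (4, -4)
  seg 3: down by d1 = 20 → (4, -24)
  seg 4: right by d6 = -12 → (-8, -24)
  seg 5: up by d8 = 36/5 → (-8, -84/5)
  seg 6: left by d2 = 9 → (-17, -84/5)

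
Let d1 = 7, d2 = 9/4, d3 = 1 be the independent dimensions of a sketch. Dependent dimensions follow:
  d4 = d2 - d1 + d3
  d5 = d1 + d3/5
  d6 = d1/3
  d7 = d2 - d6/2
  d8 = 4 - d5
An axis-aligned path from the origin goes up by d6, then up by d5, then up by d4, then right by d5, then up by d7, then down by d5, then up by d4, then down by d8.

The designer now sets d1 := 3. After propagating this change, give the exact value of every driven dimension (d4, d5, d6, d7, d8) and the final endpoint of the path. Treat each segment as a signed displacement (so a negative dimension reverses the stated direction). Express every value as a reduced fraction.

d4 = 1/4
d5 = 16/5
d6 = 1
d7 = 7/4
d8 = 4/5
endpoint = (16/5, 49/20)

Apply edit: d1 := 3
  d4 = d2 - d1 + d3 = 1/4
  d5 = d1 + d3/5 = 16/5
  d6 = d1/3 = 1
  d7 = d2 - d6/2 = 7/4
  d8 = 4 - d5 = 4/5
Walk from origin (0, 0):
  seg 1: up by d6 = 1 → (0, 1)
  seg 2: up by d5 = 16/5 → (0, 21/5)
  seg 3: up by d4 = 1/4 → (0, 89/20)
  seg 4: right by d5 = 16/5 → (16/5, 89/20)
  seg 5: up by d7 = 7/4 → (16/5, 31/5)
  seg 6: down by d5 = 16/5 → (16/5, 3)
  seg 7: up by d4 = 1/4 → (16/5, 13/4)
  seg 8: down by d8 = 4/5 → (16/5, 49/20)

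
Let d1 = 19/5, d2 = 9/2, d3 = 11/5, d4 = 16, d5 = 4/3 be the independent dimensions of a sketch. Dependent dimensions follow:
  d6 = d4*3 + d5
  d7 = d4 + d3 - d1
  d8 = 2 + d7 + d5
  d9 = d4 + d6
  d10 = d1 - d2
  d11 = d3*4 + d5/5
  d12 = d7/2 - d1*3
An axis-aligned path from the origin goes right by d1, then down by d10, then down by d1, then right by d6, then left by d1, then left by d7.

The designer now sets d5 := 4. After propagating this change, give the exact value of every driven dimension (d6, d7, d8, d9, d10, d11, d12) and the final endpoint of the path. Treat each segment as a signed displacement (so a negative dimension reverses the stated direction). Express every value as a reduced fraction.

d6 = 52
d7 = 72/5
d8 = 102/5
d9 = 68
d10 = -7/10
d11 = 48/5
d12 = -21/5
endpoint = (188/5, -31/10)

Apply edit: d5 := 4
  d6 = d4*3 + d5 = 52
  d7 = d4 + d3 - d1 = 72/5
  d8 = 2 + d7 + d5 = 102/5
  d9 = d4 + d6 = 68
  d10 = d1 - d2 = -7/10
  d11 = d3*4 + d5/5 = 48/5
  d12 = d7/2 - d1*3 = -21/5
Walk from origin (0, 0):
  seg 1: right by d1 = 19/5 → (19/5, 0)
  seg 2: down by d10 = -7/10 → (19/5, 7/10)
  seg 3: down by d1 = 19/5 → (19/5, -31/10)
  seg 4: right by d6 = 52 → (279/5, -31/10)
  seg 5: left by d1 = 19/5 → (52, -31/10)
  seg 6: left by d7 = 72/5 → (188/5, -31/10)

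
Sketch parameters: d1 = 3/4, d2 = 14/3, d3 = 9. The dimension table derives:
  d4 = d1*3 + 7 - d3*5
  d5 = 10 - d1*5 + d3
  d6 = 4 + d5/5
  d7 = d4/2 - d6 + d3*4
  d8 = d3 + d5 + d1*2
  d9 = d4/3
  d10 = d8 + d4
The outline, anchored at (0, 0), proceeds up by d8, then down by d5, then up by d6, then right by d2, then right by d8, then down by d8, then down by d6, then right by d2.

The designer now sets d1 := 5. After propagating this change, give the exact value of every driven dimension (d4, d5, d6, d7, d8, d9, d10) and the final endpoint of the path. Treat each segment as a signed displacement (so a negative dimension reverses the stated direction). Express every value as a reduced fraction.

Apply edit: d1 := 5
  d4 = d1*3 + 7 - d3*5 = -23
  d5 = 10 - d1*5 + d3 = -6
  d6 = 4 + d5/5 = 14/5
  d7 = d4/2 - d6 + d3*4 = 217/10
  d8 = d3 + d5 + d1*2 = 13
  d9 = d4/3 = -23/3
  d10 = d8 + d4 = -10
Walk from origin (0, 0):
  seg 1: up by d8 = 13 → (0, 13)
  seg 2: down by d5 = -6 → (0, 19)
  seg 3: up by d6 = 14/5 → (0, 109/5)
  seg 4: right by d2 = 14/3 → (14/3, 109/5)
  seg 5: right by d8 = 13 → (53/3, 109/5)
  seg 6: down by d8 = 13 → (53/3, 44/5)
  seg 7: down by d6 = 14/5 → (53/3, 6)
  seg 8: right by d2 = 14/3 → (67/3, 6)

d4 = -23
d5 = -6
d6 = 14/5
d7 = 217/10
d8 = 13
d9 = -23/3
d10 = -10
endpoint = (67/3, 6)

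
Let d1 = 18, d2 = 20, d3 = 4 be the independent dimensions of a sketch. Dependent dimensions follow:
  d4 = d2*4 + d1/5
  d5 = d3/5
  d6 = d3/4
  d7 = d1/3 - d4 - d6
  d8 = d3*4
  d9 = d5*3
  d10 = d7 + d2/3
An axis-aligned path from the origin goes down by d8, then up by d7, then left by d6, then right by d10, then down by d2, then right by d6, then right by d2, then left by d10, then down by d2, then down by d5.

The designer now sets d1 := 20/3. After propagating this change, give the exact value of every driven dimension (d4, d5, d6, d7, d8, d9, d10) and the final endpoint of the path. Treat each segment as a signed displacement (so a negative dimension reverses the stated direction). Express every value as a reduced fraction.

Apply edit: d1 := 20/3
  d4 = d2*4 + d1/5 = 244/3
  d5 = d3/5 = 4/5
  d6 = d3/4 = 1
  d7 = d1/3 - d4 - d6 = -721/9
  d8 = d3*4 = 16
  d9 = d5*3 = 12/5
  d10 = d7 + d2/3 = -661/9
Walk from origin (0, 0):
  seg 1: down by d8 = 16 → (0, -16)
  seg 2: up by d7 = -721/9 → (0, -865/9)
  seg 3: left by d6 = 1 → (-1, -865/9)
  seg 4: right by d10 = -661/9 → (-670/9, -865/9)
  seg 5: down by d2 = 20 → (-670/9, -1045/9)
  seg 6: right by d6 = 1 → (-661/9, -1045/9)
  seg 7: right by d2 = 20 → (-481/9, -1045/9)
  seg 8: left by d10 = -661/9 → (20, -1045/9)
  seg 9: down by d2 = 20 → (20, -1225/9)
  seg 10: down by d5 = 4/5 → (20, -6161/45)

d4 = 244/3
d5 = 4/5
d6 = 1
d7 = -721/9
d8 = 16
d9 = 12/5
d10 = -661/9
endpoint = (20, -6161/45)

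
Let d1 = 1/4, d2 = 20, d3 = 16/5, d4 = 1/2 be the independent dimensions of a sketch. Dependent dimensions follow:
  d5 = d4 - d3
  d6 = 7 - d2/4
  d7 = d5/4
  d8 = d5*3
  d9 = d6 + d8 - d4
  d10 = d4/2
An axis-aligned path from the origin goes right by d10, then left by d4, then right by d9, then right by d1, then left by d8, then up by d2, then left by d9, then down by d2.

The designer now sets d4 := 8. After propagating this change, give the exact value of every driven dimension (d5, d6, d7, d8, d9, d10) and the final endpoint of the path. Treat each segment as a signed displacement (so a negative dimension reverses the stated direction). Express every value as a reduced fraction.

d5 = 24/5
d6 = 2
d7 = 6/5
d8 = 72/5
d9 = 42/5
d10 = 4
endpoint = (-363/20, 0)

Apply edit: d4 := 8
  d5 = d4 - d3 = 24/5
  d6 = 7 - d2/4 = 2
  d7 = d5/4 = 6/5
  d8 = d5*3 = 72/5
  d9 = d6 + d8 - d4 = 42/5
  d10 = d4/2 = 4
Walk from origin (0, 0):
  seg 1: right by d10 = 4 → (4, 0)
  seg 2: left by d4 = 8 → (-4, 0)
  seg 3: right by d9 = 42/5 → (22/5, 0)
  seg 4: right by d1 = 1/4 → (93/20, 0)
  seg 5: left by d8 = 72/5 → (-39/4, 0)
  seg 6: up by d2 = 20 → (-39/4, 20)
  seg 7: left by d9 = 42/5 → (-363/20, 20)
  seg 8: down by d2 = 20 → (-363/20, 0)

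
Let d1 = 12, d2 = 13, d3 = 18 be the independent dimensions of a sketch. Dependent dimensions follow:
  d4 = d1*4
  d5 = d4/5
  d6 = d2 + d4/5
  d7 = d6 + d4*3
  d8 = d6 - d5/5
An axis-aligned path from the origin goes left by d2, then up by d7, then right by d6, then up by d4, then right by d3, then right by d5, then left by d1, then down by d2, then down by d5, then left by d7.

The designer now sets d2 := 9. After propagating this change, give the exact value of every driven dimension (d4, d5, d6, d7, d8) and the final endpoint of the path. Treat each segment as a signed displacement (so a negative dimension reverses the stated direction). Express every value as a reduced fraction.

Apply edit: d2 := 9
  d4 = d1*4 = 48
  d5 = d4/5 = 48/5
  d6 = d2 + d4/5 = 93/5
  d7 = d6 + d4*3 = 813/5
  d8 = d6 - d5/5 = 417/25
Walk from origin (0, 0):
  seg 1: left by d2 = 9 → (-9, 0)
  seg 2: up by d7 = 813/5 → (-9, 813/5)
  seg 3: right by d6 = 93/5 → (48/5, 813/5)
  seg 4: up by d4 = 48 → (48/5, 1053/5)
  seg 5: right by d3 = 18 → (138/5, 1053/5)
  seg 6: right by d5 = 48/5 → (186/5, 1053/5)
  seg 7: left by d1 = 12 → (126/5, 1053/5)
  seg 8: down by d2 = 9 → (126/5, 1008/5)
  seg 9: down by d5 = 48/5 → (126/5, 192)
  seg 10: left by d7 = 813/5 → (-687/5, 192)

d4 = 48
d5 = 48/5
d6 = 93/5
d7 = 813/5
d8 = 417/25
endpoint = (-687/5, 192)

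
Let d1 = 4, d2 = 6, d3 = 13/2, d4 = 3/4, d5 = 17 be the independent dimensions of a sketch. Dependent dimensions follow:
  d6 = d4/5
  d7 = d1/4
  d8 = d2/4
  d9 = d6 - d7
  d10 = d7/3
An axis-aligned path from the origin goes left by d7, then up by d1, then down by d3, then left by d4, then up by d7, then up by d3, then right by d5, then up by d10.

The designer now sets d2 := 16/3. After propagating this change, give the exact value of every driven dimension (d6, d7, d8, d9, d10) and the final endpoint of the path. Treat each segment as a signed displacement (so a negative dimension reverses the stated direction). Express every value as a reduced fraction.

Apply edit: d2 := 16/3
  d6 = d4/5 = 3/20
  d7 = d1/4 = 1
  d8 = d2/4 = 4/3
  d9 = d6 - d7 = -17/20
  d10 = d7/3 = 1/3
Walk from origin (0, 0):
  seg 1: left by d7 = 1 → (-1, 0)
  seg 2: up by d1 = 4 → (-1, 4)
  seg 3: down by d3 = 13/2 → (-1, -5/2)
  seg 4: left by d4 = 3/4 → (-7/4, -5/2)
  seg 5: up by d7 = 1 → (-7/4, -3/2)
  seg 6: up by d3 = 13/2 → (-7/4, 5)
  seg 7: right by d5 = 17 → (61/4, 5)
  seg 8: up by d10 = 1/3 → (61/4, 16/3)

d6 = 3/20
d7 = 1
d8 = 4/3
d9 = -17/20
d10 = 1/3
endpoint = (61/4, 16/3)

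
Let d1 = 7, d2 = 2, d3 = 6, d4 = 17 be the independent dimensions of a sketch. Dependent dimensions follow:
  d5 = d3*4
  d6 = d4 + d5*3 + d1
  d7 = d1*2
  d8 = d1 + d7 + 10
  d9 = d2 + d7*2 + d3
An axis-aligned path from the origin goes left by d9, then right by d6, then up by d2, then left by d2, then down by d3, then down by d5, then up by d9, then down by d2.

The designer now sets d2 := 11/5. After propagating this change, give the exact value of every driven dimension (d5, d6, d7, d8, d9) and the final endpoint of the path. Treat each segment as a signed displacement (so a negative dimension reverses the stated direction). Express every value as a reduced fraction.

Apply edit: d2 := 11/5
  d5 = d3*4 = 24
  d6 = d4 + d5*3 + d1 = 96
  d7 = d1*2 = 14
  d8 = d1 + d7 + 10 = 31
  d9 = d2 + d7*2 + d3 = 181/5
Walk from origin (0, 0):
  seg 1: left by d9 = 181/5 → (-181/5, 0)
  seg 2: right by d6 = 96 → (299/5, 0)
  seg 3: up by d2 = 11/5 → (299/5, 11/5)
  seg 4: left by d2 = 11/5 → (288/5, 11/5)
  seg 5: down by d3 = 6 → (288/5, -19/5)
  seg 6: down by d5 = 24 → (288/5, -139/5)
  seg 7: up by d9 = 181/5 → (288/5, 42/5)
  seg 8: down by d2 = 11/5 → (288/5, 31/5)

d5 = 24
d6 = 96
d7 = 14
d8 = 31
d9 = 181/5
endpoint = (288/5, 31/5)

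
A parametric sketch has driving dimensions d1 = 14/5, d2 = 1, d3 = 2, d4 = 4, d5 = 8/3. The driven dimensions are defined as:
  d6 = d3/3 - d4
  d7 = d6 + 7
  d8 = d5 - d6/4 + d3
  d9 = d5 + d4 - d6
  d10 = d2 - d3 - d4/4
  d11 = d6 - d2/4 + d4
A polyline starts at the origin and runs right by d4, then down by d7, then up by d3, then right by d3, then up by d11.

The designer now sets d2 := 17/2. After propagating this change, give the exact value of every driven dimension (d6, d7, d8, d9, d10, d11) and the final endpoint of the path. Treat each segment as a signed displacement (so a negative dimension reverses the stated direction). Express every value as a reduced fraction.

Apply edit: d2 := 17/2
  d6 = d3/3 - d4 = -10/3
  d7 = d6 + 7 = 11/3
  d8 = d5 - d6/4 + d3 = 11/2
  d9 = d5 + d4 - d6 = 10
  d10 = d2 - d3 - d4/4 = 11/2
  d11 = d6 - d2/4 + d4 = -35/24
Walk from origin (0, 0):
  seg 1: right by d4 = 4 → (4, 0)
  seg 2: down by d7 = 11/3 → (4, -11/3)
  seg 3: up by d3 = 2 → (4, -5/3)
  seg 4: right by d3 = 2 → (6, -5/3)
  seg 5: up by d11 = -35/24 → (6, -25/8)

d6 = -10/3
d7 = 11/3
d8 = 11/2
d9 = 10
d10 = 11/2
d11 = -35/24
endpoint = (6, -25/8)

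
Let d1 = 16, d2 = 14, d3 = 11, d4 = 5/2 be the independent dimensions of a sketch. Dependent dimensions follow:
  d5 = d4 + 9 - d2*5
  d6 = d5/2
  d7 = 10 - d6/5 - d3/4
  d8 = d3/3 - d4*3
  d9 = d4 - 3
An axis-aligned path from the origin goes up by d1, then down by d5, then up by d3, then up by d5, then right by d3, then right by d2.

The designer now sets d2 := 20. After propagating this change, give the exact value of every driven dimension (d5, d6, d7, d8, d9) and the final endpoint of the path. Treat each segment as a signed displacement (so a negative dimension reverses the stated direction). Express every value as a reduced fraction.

d5 = -177/2
d6 = -177/4
d7 = 161/10
d8 = -23/6
d9 = -1/2
endpoint = (31, 27)

Apply edit: d2 := 20
  d5 = d4 + 9 - d2*5 = -177/2
  d6 = d5/2 = -177/4
  d7 = 10 - d6/5 - d3/4 = 161/10
  d8 = d3/3 - d4*3 = -23/6
  d9 = d4 - 3 = -1/2
Walk from origin (0, 0):
  seg 1: up by d1 = 16 → (0, 16)
  seg 2: down by d5 = -177/2 → (0, 209/2)
  seg 3: up by d3 = 11 → (0, 231/2)
  seg 4: up by d5 = -177/2 → (0, 27)
  seg 5: right by d3 = 11 → (11, 27)
  seg 6: right by d2 = 20 → (31, 27)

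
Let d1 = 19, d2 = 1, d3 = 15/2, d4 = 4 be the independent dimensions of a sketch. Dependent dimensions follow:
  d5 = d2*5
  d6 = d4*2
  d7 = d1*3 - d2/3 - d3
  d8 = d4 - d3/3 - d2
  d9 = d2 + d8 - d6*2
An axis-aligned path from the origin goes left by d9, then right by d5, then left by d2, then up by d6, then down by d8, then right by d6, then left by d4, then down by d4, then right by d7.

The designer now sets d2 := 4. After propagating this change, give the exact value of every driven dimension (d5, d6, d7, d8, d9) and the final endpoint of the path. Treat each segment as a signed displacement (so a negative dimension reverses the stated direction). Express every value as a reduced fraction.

d5 = 20
d6 = 8
d7 = 289/6
d8 = -5/2
d9 = -29/2
endpoint = (248/3, 13/2)

Apply edit: d2 := 4
  d5 = d2*5 = 20
  d6 = d4*2 = 8
  d7 = d1*3 - d2/3 - d3 = 289/6
  d8 = d4 - d3/3 - d2 = -5/2
  d9 = d2 + d8 - d6*2 = -29/2
Walk from origin (0, 0):
  seg 1: left by d9 = -29/2 → (29/2, 0)
  seg 2: right by d5 = 20 → (69/2, 0)
  seg 3: left by d2 = 4 → (61/2, 0)
  seg 4: up by d6 = 8 → (61/2, 8)
  seg 5: down by d8 = -5/2 → (61/2, 21/2)
  seg 6: right by d6 = 8 → (77/2, 21/2)
  seg 7: left by d4 = 4 → (69/2, 21/2)
  seg 8: down by d4 = 4 → (69/2, 13/2)
  seg 9: right by d7 = 289/6 → (248/3, 13/2)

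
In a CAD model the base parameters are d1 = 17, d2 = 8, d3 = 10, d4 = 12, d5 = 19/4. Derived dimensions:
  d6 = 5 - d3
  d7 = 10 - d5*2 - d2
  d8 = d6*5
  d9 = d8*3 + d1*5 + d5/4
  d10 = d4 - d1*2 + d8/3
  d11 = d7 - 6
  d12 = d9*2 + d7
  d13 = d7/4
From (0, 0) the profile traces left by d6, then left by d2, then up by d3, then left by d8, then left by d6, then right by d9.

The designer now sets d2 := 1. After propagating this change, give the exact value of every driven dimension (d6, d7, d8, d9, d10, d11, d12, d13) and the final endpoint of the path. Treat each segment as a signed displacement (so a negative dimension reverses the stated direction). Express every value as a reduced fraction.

d6 = -5
d7 = -1/2
d8 = -25
d9 = 179/16
d10 = -91/3
d11 = -13/2
d12 = 175/8
d13 = -1/8
endpoint = (723/16, 10)

Apply edit: d2 := 1
  d6 = 5 - d3 = -5
  d7 = 10 - d5*2 - d2 = -1/2
  d8 = d6*5 = -25
  d9 = d8*3 + d1*5 + d5/4 = 179/16
  d10 = d4 - d1*2 + d8/3 = -91/3
  d11 = d7 - 6 = -13/2
  d12 = d9*2 + d7 = 175/8
  d13 = d7/4 = -1/8
Walk from origin (0, 0):
  seg 1: left by d6 = -5 → (5, 0)
  seg 2: left by d2 = 1 → (4, 0)
  seg 3: up by d3 = 10 → (4, 10)
  seg 4: left by d8 = -25 → (29, 10)
  seg 5: left by d6 = -5 → (34, 10)
  seg 6: right by d9 = 179/16 → (723/16, 10)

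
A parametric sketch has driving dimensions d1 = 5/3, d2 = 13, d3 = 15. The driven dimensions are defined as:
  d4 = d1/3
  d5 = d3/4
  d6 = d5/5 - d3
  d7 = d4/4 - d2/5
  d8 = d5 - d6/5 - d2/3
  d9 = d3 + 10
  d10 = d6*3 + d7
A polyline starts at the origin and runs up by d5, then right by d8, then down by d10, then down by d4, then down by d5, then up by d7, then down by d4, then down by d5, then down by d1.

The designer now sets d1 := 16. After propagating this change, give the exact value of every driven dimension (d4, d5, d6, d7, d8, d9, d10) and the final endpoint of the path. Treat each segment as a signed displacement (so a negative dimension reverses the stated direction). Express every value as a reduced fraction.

Apply edit: d1 := 16
  d4 = d1/3 = 16/3
  d5 = d3/4 = 15/4
  d6 = d5/5 - d3 = -57/4
  d7 = d4/4 - d2/5 = -19/15
  d8 = d5 - d6/5 - d2/3 = 34/15
  d9 = d3 + 10 = 25
  d10 = d6*3 + d7 = -2641/60
Walk from origin (0, 0):
  seg 1: up by d5 = 15/4 → (0, 15/4)
  seg 2: right by d8 = 34/15 → (34/15, 15/4)
  seg 3: down by d10 = -2641/60 → (34/15, 1433/30)
  seg 4: down by d4 = 16/3 → (34/15, 1273/30)
  seg 5: down by d5 = 15/4 → (34/15, 2321/60)
  seg 6: up by d7 = -19/15 → (34/15, 449/12)
  seg 7: down by d4 = 16/3 → (34/15, 385/12)
  seg 8: down by d5 = 15/4 → (34/15, 85/3)
  seg 9: down by d1 = 16 → (34/15, 37/3)

d4 = 16/3
d5 = 15/4
d6 = -57/4
d7 = -19/15
d8 = 34/15
d9 = 25
d10 = -2641/60
endpoint = (34/15, 37/3)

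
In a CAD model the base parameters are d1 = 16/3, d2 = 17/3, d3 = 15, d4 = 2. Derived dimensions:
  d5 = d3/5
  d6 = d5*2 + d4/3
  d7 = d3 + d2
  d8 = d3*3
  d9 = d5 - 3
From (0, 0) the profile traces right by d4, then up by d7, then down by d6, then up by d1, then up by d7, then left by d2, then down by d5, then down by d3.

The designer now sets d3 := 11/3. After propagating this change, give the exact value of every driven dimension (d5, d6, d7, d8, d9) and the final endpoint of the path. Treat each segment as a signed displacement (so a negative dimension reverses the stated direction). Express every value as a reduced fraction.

d5 = 11/15
d6 = 32/15
d7 = 28/3
d8 = 11
d9 = -34/15
endpoint = (-11/3, 262/15)

Apply edit: d3 := 11/3
  d5 = d3/5 = 11/15
  d6 = d5*2 + d4/3 = 32/15
  d7 = d3 + d2 = 28/3
  d8 = d3*3 = 11
  d9 = d5 - 3 = -34/15
Walk from origin (0, 0):
  seg 1: right by d4 = 2 → (2, 0)
  seg 2: up by d7 = 28/3 → (2, 28/3)
  seg 3: down by d6 = 32/15 → (2, 36/5)
  seg 4: up by d1 = 16/3 → (2, 188/15)
  seg 5: up by d7 = 28/3 → (2, 328/15)
  seg 6: left by d2 = 17/3 → (-11/3, 328/15)
  seg 7: down by d5 = 11/15 → (-11/3, 317/15)
  seg 8: down by d3 = 11/3 → (-11/3, 262/15)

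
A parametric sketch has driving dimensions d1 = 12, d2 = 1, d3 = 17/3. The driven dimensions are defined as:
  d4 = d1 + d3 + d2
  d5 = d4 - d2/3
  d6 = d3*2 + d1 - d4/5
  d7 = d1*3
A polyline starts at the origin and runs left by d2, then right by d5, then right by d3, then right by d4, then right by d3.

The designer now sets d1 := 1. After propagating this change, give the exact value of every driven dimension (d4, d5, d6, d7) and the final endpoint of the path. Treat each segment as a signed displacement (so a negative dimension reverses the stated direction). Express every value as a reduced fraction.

Apply edit: d1 := 1
  d4 = d1 + d3 + d2 = 23/3
  d5 = d4 - d2/3 = 22/3
  d6 = d3*2 + d1 - d4/5 = 54/5
  d7 = d1*3 = 3
Walk from origin (0, 0):
  seg 1: left by d2 = 1 → (-1, 0)
  seg 2: right by d5 = 22/3 → (19/3, 0)
  seg 3: right by d3 = 17/3 → (12, 0)
  seg 4: right by d4 = 23/3 → (59/3, 0)
  seg 5: right by d3 = 17/3 → (76/3, 0)

d4 = 23/3
d5 = 22/3
d6 = 54/5
d7 = 3
endpoint = (76/3, 0)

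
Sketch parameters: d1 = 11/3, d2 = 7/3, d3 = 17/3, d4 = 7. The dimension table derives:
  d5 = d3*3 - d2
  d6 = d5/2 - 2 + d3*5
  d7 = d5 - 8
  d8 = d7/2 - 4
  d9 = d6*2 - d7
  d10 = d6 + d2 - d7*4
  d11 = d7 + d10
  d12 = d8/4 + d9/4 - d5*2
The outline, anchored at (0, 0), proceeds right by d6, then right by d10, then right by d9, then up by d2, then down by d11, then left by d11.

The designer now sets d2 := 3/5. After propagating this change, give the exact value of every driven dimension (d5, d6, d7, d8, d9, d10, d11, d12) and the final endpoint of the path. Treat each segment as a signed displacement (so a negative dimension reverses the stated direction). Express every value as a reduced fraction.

d5 = 82/5
d6 = 518/15
d7 = 42/5
d8 = 1/5
d9 = 182/3
d10 = 23/15
d11 = 149/15
d12 = -211/12
endpoint = (434/5, -28/3)

Apply edit: d2 := 3/5
  d5 = d3*3 - d2 = 82/5
  d6 = d5/2 - 2 + d3*5 = 518/15
  d7 = d5 - 8 = 42/5
  d8 = d7/2 - 4 = 1/5
  d9 = d6*2 - d7 = 182/3
  d10 = d6 + d2 - d7*4 = 23/15
  d11 = d7 + d10 = 149/15
  d12 = d8/4 + d9/4 - d5*2 = -211/12
Walk from origin (0, 0):
  seg 1: right by d6 = 518/15 → (518/15, 0)
  seg 2: right by d10 = 23/15 → (541/15, 0)
  seg 3: right by d9 = 182/3 → (1451/15, 0)
  seg 4: up by d2 = 3/5 → (1451/15, 3/5)
  seg 5: down by d11 = 149/15 → (1451/15, -28/3)
  seg 6: left by d11 = 149/15 → (434/5, -28/3)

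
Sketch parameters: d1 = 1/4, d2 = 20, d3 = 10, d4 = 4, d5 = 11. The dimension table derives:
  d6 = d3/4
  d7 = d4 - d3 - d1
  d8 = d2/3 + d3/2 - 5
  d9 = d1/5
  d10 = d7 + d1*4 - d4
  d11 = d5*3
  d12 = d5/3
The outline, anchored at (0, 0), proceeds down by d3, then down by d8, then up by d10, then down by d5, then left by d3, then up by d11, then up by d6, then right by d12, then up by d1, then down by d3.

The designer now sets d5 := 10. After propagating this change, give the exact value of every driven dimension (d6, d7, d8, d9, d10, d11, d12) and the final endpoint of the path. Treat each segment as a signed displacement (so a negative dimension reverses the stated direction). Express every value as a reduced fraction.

Apply edit: d5 := 10
  d6 = d3/4 = 5/2
  d7 = d4 - d3 - d1 = -25/4
  d8 = d2/3 + d3/2 - 5 = 20/3
  d9 = d1/5 = 1/20
  d10 = d7 + d1*4 - d4 = -37/4
  d11 = d5*3 = 30
  d12 = d5/3 = 10/3
Walk from origin (0, 0):
  seg 1: down by d3 = 10 → (0, -10)
  seg 2: down by d8 = 20/3 → (0, -50/3)
  seg 3: up by d10 = -37/4 → (0, -311/12)
  seg 4: down by d5 = 10 → (0, -431/12)
  seg 5: left by d3 = 10 → (-10, -431/12)
  seg 6: up by d11 = 30 → (-10, -71/12)
  seg 7: up by d6 = 5/2 → (-10, -41/12)
  seg 8: right by d12 = 10/3 → (-20/3, -41/12)
  seg 9: up by d1 = 1/4 → (-20/3, -19/6)
  seg 10: down by d3 = 10 → (-20/3, -79/6)

d6 = 5/2
d7 = -25/4
d8 = 20/3
d9 = 1/20
d10 = -37/4
d11 = 30
d12 = 10/3
endpoint = (-20/3, -79/6)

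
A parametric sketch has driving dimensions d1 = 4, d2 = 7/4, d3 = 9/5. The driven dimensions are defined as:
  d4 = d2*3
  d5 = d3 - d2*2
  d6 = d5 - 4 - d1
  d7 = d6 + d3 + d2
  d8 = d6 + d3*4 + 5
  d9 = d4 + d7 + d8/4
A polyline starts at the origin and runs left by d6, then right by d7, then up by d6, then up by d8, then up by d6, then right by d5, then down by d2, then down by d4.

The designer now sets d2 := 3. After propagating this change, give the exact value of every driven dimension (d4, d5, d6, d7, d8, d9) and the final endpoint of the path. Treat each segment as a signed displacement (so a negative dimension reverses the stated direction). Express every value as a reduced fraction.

Apply edit: d2 := 3
  d4 = d2*3 = 9
  d5 = d3 - d2*2 = -21/5
  d6 = d5 - 4 - d1 = -61/5
  d7 = d6 + d3 + d2 = -37/5
  d8 = d6 + d3*4 + 5 = 0
  d9 = d4 + d7 + d8/4 = 8/5
Walk from origin (0, 0):
  seg 1: left by d6 = -61/5 → (61/5, 0)
  seg 2: right by d7 = -37/5 → (24/5, 0)
  seg 3: up by d6 = -61/5 → (24/5, -61/5)
  seg 4: up by d8 = 0 → (24/5, -61/5)
  seg 5: up by d6 = -61/5 → (24/5, -122/5)
  seg 6: right by d5 = -21/5 → (3/5, -122/5)
  seg 7: down by d2 = 3 → (3/5, -137/5)
  seg 8: down by d4 = 9 → (3/5, -182/5)

d4 = 9
d5 = -21/5
d6 = -61/5
d7 = -37/5
d8 = 0
d9 = 8/5
endpoint = (3/5, -182/5)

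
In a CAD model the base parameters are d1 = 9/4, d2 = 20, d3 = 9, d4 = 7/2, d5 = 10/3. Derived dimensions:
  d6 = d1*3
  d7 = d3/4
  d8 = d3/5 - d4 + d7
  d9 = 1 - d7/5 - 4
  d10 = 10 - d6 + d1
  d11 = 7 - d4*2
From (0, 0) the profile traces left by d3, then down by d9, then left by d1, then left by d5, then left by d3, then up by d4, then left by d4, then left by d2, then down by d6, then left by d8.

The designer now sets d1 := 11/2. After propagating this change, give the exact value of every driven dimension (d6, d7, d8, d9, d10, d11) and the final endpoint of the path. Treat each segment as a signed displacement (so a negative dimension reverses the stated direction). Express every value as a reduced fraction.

Apply edit: d1 := 11/2
  d6 = d1*3 = 33/2
  d7 = d3/4 = 9/4
  d8 = d3/5 - d4 + d7 = 11/20
  d9 = 1 - d7/5 - 4 = -69/20
  d10 = 10 - d6 + d1 = -1
  d11 = 7 - d4*2 = 0
Walk from origin (0, 0):
  seg 1: left by d3 = 9 → (-9, 0)
  seg 2: down by d9 = -69/20 → (-9, 69/20)
  seg 3: left by d1 = 11/2 → (-29/2, 69/20)
  seg 4: left by d5 = 10/3 → (-107/6, 69/20)
  seg 5: left by d3 = 9 → (-161/6, 69/20)
  seg 6: up by d4 = 7/2 → (-161/6, 139/20)
  seg 7: left by d4 = 7/2 → (-91/3, 139/20)
  seg 8: left by d2 = 20 → (-151/3, 139/20)
  seg 9: down by d6 = 33/2 → (-151/3, -191/20)
  seg 10: left by d8 = 11/20 → (-3053/60, -191/20)

d6 = 33/2
d7 = 9/4
d8 = 11/20
d9 = -69/20
d10 = -1
d11 = 0
endpoint = (-3053/60, -191/20)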